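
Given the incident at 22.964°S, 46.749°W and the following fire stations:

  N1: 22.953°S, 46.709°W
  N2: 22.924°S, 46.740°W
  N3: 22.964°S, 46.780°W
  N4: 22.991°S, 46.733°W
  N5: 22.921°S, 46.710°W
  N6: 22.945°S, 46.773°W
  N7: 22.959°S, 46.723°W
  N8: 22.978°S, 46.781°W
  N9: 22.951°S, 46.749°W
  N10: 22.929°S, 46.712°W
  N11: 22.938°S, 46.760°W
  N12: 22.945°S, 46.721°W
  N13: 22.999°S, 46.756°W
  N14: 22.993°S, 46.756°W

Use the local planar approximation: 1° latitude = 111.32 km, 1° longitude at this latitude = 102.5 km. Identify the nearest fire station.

Distances from 22.964°S, 46.749°W:
N1: √((0.011·111.32)² + (0.040·102.5)²) = √(1.49945 + 16.81000) = 4.279 km
N2: √((0.040·111.32)² + (0.009·102.5)²) = √(19.82743 + 0.85101) = 4.547 km
N3: √((0.000·111.32)² + (-0.031·102.5)²) = √(0.00000 + 10.09651) = 3.177 km
N4: √((-0.027·111.32)² + (0.016·102.5)²) = √(9.03387 + 2.68960) = 3.424 km
N5: √((0.043·111.32)² + (0.039·102.5)²) = √(22.91307 + 15.98001) = 6.236 km
N6: √((0.019·111.32)² + (-0.024·102.5)²) = √(4.47356 + 6.05160) = 3.244 km
N7: √((0.005·111.32)² + (0.026·102.5)²) = √(0.30980 + 7.10223) = 2.723 km
N8: √((-0.014·111.32)² + (-0.032·102.5)²) = √(2.42886 + 10.75840) = 3.631 km
N9: √((0.013·111.32)² + (0.000·102.5)²) = √(2.09427 + 0.00000) = 1.447 km
N10: √((0.035·111.32)² + (0.037·102.5)²) = √(15.18037 + 14.38306) = 5.437 km
N11: √((0.026·111.32)² + (-0.011·102.5)²) = √(8.37709 + 1.27126) = 3.106 km
N12: √((0.019·111.32)² + (0.028·102.5)²) = √(4.47356 + 8.23690) = 3.565 km
N13: √((-0.035·111.32)² + (-0.007·102.5)²) = √(15.18037 + 0.51481) = 3.962 km
N14: √((-0.029·111.32)² + (-0.007·102.5)²) = √(10.42179 + 0.51481) = 3.307 km
Minimum: N9 at 1.447 km.

N9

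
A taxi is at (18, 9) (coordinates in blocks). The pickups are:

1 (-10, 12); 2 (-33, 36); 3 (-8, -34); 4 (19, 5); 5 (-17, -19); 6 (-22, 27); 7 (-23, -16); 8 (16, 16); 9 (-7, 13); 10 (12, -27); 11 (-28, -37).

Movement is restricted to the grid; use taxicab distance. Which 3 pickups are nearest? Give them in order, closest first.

4, 8, 9

Distances from (18, 9):
1: 31 blocks
2: 78 blocks
3: 69 blocks
4: 5 blocks
5: 63 blocks
6: 58 blocks
7: 66 blocks
8: 9 blocks
9: 29 blocks
10: 42 blocks
11: 92 blocks
Sorted: 4 (5 blocks) < 8 (9 blocks) < 9 (29 blocks) < 1 (31 blocks) < 10 (42 blocks) < …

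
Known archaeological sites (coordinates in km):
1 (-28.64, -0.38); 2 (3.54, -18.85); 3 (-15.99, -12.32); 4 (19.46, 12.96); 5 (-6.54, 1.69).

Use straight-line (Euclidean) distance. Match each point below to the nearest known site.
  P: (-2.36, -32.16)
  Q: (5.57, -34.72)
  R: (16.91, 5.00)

P→2; Q→2; R→4

P at (-2.36, -32.16):
  1: 41.24 km
  2: 14.56 km
  3: 24.07 km
  4: 50.12 km
  5: 34.11 km
  → nearest: 2 (14.56 km)
Q at (5.57, -34.72):
  1: 48.47 km
  2: 16.00 km
  3: 31.09 km
  4: 49.66 km
  5: 38.37 km
  → nearest: 2 (16.00 km)
R at (16.91, 5.00):
  1: 45.87 km
  2: 27.34 km
  3: 37.18 km
  4: 8.36 km
  5: 23.68 km
  → nearest: 4 (8.36 km)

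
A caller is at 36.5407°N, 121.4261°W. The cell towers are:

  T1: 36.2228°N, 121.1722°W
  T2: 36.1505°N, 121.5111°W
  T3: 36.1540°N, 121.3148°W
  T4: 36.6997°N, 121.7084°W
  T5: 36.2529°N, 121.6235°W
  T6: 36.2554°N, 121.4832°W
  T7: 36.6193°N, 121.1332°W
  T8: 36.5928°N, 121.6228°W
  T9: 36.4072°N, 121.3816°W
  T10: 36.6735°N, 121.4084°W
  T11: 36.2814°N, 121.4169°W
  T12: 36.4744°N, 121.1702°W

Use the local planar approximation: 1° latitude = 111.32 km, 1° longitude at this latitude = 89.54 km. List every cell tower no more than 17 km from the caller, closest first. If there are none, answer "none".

T10, T9

Distances from 36.5407°N, 121.4261°W:
T1: √((-0.3179·111.32)² + (0.2539·89.54)²) = √(1252.354992 + 516.844122) = 42.0618 km
T2: √((-0.3902·111.32)² + (-0.0850·89.54)²) = √(1886.778529 + 57.925799) = 44.0988 km
T3: √((-0.3867·111.32)² + (0.1113·89.54)²) = √(1853.082435 + 99.317210) = 44.1860 km
T4: √((0.1590·111.32)² + (-0.2823·89.54)²) = √(313.285752 + 638.933908) = 30.8581 km
T5: √((-0.2878·111.32)² + (-0.1974·89.54)²) = √(1026.426780 + 312.412554) = 36.5902 km
T6: √((-0.2853·111.32)² + (-0.0571·89.54)²) = √(1008.671938 + 26.140049) = 32.1685 km
T7: √((0.0786·111.32)² + (0.2929·89.54)²) = √(76.558160 + 687.817028) = 27.6473 km
T8: √((0.0521·111.32)² + (-0.1967·89.54)²) = √(33.637355 + 310.200790) = 18.5429 km
T9: √((-0.1335·111.32)² + (0.0445·89.54)²) = √(220.855860 + 15.876479) = 15.3861 km
T10: √((0.1328·111.32)² + (0.0177·89.54)²) = √(218.545841 + 2.511775) = 14.8680 km
T11: √((-0.2593·111.32)² + (0.0092·89.54)²) = √(833.204159 + 0.678594) = 28.8770 km
T12: √((-0.0663·111.32)² + (0.2559·89.54)²) = √(54.472016 + 525.018675) = 24.0726 km
Threshold 17 km: T10 (14.8680 km), T9 (15.3861 km) are within range.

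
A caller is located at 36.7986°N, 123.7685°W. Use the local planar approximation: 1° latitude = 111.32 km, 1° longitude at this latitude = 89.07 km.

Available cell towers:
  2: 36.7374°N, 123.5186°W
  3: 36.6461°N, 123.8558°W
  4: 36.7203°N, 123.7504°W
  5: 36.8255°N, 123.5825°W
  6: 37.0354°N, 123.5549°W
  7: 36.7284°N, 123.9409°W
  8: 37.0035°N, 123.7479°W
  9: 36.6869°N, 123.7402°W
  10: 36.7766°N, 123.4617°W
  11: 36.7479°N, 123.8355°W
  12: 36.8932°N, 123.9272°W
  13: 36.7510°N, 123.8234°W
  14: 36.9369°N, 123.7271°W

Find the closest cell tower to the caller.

13

Distances from 36.7986°N, 123.7685°W:
2: √((-0.0612·111.32)² + (0.2499·89.07)²) = √(46.414026 + 495.444962) = 23.2779 km
3: √((-0.1525·111.32)² + (-0.0873·89.07)²) = √(288.194762 + 60.463237) = 18.6724 km
4: √((-0.0783·111.32)² + (0.0181·89.07)²) = √(75.974862 + 2.599082) = 8.8642 km
5: √((0.0269·111.32)² + (0.1860·89.07)²) = √(8.967078 + 274.466152) = 16.8355 km
6: √((0.2368·111.32)² + (0.2136·89.07)²) = √(694.879967 + 361.964019) = 32.5091 km
7: √((-0.0702·111.32)² + (-0.1724·89.07)²) = √(61.068973 + 235.796540) = 17.2298 km
8: √((0.2049·111.32)² + (0.0206·89.07)²) = √(520.271830 + 3.366645) = 22.8831 km
9: √((-0.1117·111.32)² + (0.0283·89.07)²) = √(154.615398 + 6.353833) = 12.6874 km
10: √((-0.0220·111.32)² + (0.3068·89.07)²) = √(5.997797 + 746.747221) = 27.4362 km
11: √((-0.0507·111.32)² + (-0.0670·89.07)²) = √(31.853878 + 35.613324) = 8.2138 km
12: √((0.0946·111.32)² + (-0.1587·89.07)²) = √(110.899265 + 199.809788) = 17.6269 km
13: √((-0.0476·111.32)² + (-0.0549·89.07)²) = √(28.077621 + 23.911543) = 7.2104 km
14: √((0.1383·111.32)² + (0.0414·89.07)²) = √(237.023145 + 13.597642) = 15.8310 km
Minimum: 13 at 7.2104 km.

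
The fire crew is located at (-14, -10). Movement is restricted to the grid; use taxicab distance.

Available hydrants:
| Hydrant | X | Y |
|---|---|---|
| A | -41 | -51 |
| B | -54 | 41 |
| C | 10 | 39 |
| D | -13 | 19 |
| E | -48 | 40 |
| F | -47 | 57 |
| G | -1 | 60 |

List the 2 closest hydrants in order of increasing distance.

D, A

Distances from (-14, -10):
A: |-27| + |-41| = 27 + 41 = 68
B: |-40| + |51| = 40 + 51 = 91
C: |24| + |49| = 24 + 49 = 73
D: |1| + |29| = 1 + 29 = 30
E: |-34| + |50| = 34 + 50 = 84
F: |-33| + |67| = 33 + 67 = 100
G: |13| + |70| = 13 + 70 = 83
Sorted: D (30) < A (68) < C (73) < G (83) < …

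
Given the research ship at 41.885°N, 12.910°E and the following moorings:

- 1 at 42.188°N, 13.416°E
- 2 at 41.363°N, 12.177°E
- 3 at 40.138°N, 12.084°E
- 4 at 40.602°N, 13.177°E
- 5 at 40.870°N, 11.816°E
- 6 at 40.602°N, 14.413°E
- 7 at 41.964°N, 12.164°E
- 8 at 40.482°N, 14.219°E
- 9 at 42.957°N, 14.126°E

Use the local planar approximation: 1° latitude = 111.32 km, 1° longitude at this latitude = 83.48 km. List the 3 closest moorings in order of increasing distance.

Distances from 41.885°N, 12.910°E:
1: 54.056 km
2: 84.386 km
3: 206.339 km
4: 144.552 km
5: 145.284 km
6: 190.109 km
7: 62.894 km
8: 190.615 km
9: 156.670 km
Sorted: 1 (54.056 km) < 7 (62.894 km) < 2 (84.386 km) < 4 (144.552 km) < 5 (145.284 km) < …

1, 7, 2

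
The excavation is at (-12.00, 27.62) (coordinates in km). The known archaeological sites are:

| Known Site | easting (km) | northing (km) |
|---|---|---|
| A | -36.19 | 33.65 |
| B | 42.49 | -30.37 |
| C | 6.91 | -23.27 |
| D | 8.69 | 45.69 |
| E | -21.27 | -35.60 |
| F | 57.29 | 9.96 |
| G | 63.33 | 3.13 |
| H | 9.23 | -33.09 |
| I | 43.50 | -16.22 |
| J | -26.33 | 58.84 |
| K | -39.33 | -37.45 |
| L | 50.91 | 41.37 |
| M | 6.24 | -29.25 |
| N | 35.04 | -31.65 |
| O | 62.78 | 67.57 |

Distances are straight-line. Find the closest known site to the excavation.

A

Distances from (-12.00, 27.62):
A: √((-24.19)² + (6.03)²) = √(585.1561 + 36.3609) = 24.93 km
B: √((54.49)² + (-57.99)²) = √(2969.1601 + 3362.8401) = 79.57 km
C: √((18.91)² + (-50.89)²) = √(357.5881 + 2589.7921) = 54.29 km
D: √((20.69)² + (18.07)²) = √(428.0761 + 326.5249) = 27.47 km
E: √((-9.27)² + (-63.22)²) = √(85.9329 + 3996.7684) = 63.90 km
F: √((69.29)² + (-17.66)²) = √(4801.1041 + 311.8756) = 71.51 km
G: √((75.33)² + (-24.49)²) = √(5674.6089 + 599.7601) = 79.21 km
H: √((21.23)² + (-60.71)²) = √(450.7129 + 3685.7041) = 64.31 km
I: √((55.50)² + (-43.84)²) = √(3080.2500 + 1921.9456) = 70.73 km
J: √((-14.33)² + (31.22)²) = √(205.3489 + 974.6884) = 34.35 km
K: √((-27.33)² + (-65.07)²) = √(746.9289 + 4234.1049) = 70.58 km
L: √((62.91)² + (13.75)²) = √(3957.6681 + 189.0625) = 64.40 km
M: √((18.24)² + (-56.87)²) = √(332.6976 + 3234.1969) = 59.72 km
N: √((47.04)² + (-59.27)²) = √(2212.7616 + 3512.9329) = 75.67 km
O: √((74.78)² + (39.95)²) = √(5592.0484 + 1596.0025) = 84.78 km
Minimum: A at 24.93 km.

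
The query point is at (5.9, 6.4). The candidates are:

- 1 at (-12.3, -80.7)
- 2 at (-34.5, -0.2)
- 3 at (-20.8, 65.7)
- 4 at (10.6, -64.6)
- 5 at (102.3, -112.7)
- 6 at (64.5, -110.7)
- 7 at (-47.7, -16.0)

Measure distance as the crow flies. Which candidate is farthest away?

Distances from (5.9, 6.4):
1: √((-18.2)² + (-87.1)²) = √(331.240 + 7586.410) = 89.0
2: √((-40.4)² + (-6.6)²) = √(1632.160 + 43.560) = 40.9
3: √((-26.7)² + (59.3)²) = √(712.890 + 3516.490) = 65.0
4: √((4.7)² + (-71.0)²) = √(22.090 + 5041.000) = 71.2
5: √((96.4)² + (-119.1)²) = √(9292.960 + 14184.810) = 153.2
6: √((58.6)² + (-117.1)²) = √(3433.960 + 13712.410) = 130.9
7: √((-53.6)² + (-22.4)²) = √(2872.960 + 501.760) = 58.1
Maximum: 5 at 153.2.

5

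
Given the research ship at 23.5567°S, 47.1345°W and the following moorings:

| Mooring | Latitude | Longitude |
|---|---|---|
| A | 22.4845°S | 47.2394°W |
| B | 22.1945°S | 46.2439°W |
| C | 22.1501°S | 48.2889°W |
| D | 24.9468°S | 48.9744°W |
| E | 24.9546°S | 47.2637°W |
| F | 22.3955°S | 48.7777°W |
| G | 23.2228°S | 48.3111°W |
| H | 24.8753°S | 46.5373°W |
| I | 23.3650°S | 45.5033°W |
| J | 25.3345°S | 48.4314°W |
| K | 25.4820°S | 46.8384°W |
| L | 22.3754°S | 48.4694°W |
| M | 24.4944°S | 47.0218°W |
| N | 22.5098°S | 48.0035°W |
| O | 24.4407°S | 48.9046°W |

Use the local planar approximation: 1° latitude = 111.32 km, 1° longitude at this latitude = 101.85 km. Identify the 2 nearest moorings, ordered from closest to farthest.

M, A

Distances from 23.5567°S, 47.1345°W:
A: 119.8345 km
B: 176.6992 km
C: 195.8116 km
D: 243.0283 km
E: 156.1696 km
F: 211.4680 km
G: 125.4688 km
H: 158.8897 km
I: 167.5027 km
J: 237.9366 km
K: 216.4358 km
L: 189.1504 km
M: 105.0140 km
N: 146.3400 km
O: 205.3935 km
Sorted: M (105.0140 km) < A (119.8345 km) < G (125.4688 km) < N (146.3400 km) < …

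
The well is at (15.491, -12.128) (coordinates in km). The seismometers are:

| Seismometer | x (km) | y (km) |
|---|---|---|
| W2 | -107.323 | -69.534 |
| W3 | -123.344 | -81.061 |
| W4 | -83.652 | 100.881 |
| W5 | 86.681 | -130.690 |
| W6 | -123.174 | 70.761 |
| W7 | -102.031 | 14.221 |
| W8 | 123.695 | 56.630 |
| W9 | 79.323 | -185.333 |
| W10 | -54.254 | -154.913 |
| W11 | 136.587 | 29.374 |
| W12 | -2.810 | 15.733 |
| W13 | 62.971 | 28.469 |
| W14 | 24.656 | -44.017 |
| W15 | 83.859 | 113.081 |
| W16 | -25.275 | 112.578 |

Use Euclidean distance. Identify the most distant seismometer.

W9

Distances from (15.491, -12.128):
W2: √((-122.814)² + (-57.406)²) = √(15083.27860 + 3295.44884) = 135.568 km
W3: √((-138.835)² + (-68.933)²) = √(19275.15722 + 4751.75849) = 155.006 km
W4: √((-99.143)² + (113.009)²) = √(9829.33445 + 12771.03408) = 150.334 km
W5: √((71.190)² + (-118.562)²) = √(5068.01610 + 14056.94784) = 138.293 km
W6: √((-138.665)² + (82.889)²) = √(19227.98223 + 6870.58632) = 161.551 km
W7: √((-117.522)² + (26.349)²) = √(13811.42048 + 694.26980) = 120.440 km
W8: √((108.204)² + (68.758)²) = √(11708.10562 + 4727.66256) = 128.202 km
W9: √((63.832)² + (-173.205)²) = √(4074.52422 + 29999.97202) = 184.593 km
W10: √((-69.745)² + (-142.785)²) = √(4864.36503 + 20387.55623) = 158.909 km
W11: √((121.096)² + (41.502)²) = √(14664.24122 + 1722.41600) = 128.010 km
W12: √((-18.301)² + (27.861)²) = √(334.92660 + 776.23532) = 33.334 km
W13: √((47.480)² + (40.597)²) = √(2254.35040 + 1648.11641) = 62.470 km
W14: √((9.165)² + (-31.889)²) = √(83.99722 + 1016.90832) = 33.180 km
W15: √((68.368)² + (125.209)²) = √(4674.18342 + 15677.29368) = 142.659 km
W16: √((-40.766)² + (124.706)²) = √(1661.86676 + 15551.58644) = 131.200 km
Maximum: W9 at 184.593 km.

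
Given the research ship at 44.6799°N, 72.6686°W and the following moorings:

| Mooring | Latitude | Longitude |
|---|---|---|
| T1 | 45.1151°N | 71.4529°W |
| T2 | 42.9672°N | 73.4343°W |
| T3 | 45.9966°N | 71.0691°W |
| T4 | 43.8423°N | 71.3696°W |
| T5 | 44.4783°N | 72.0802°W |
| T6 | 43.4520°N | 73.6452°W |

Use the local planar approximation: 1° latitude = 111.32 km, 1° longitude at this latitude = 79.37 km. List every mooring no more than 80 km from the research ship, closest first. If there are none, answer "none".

Distances from 44.6799°N, 72.6686°W:
T1: √((0.4352·111.32)² + (1.2157·79.37)²) = √(2347.059874 + 9310.341135) = 107.9694 km
T2: √((-1.7127·111.32)² + (-0.7657·79.37)²) = √(36350.382973 + 3693.431551) = 200.1095 km
T3: √((1.3167·111.32)² + (1.5995·79.37)²) = √(21484.243524 + 16116.890284) = 193.9101 km
T4: √((-0.8376·111.32)² + (1.2990·79.37)²) = √(8694.001938 + 10629.946109) = 139.0106 km
T5: √((-0.2016·111.32)² + (0.5884·79.37)²) = √(503.648391 + 2181.012169) = 51.8137 km
T6: √((-1.2279·111.32)² + (-0.9766·79.37)²) = √(18684.109079 + 6008.225172) = 157.1379 km
Threshold 80 km: T5 (51.8137 km) is within range.

T5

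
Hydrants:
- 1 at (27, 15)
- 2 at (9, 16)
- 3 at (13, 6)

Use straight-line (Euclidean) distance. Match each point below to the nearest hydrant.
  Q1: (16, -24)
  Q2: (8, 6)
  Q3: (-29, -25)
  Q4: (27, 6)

Q1→3; Q2→3; Q3→3; Q4→1

Q1 at (16, -24):
  1: √((11)² + (39)²) = √(121.000 + 1521.000) = 40.5
  2: √((-7)² + (40)²) = √(49.000 + 1600.000) = 40.6
  3: √((-3)² + (30)²) = √(9.000 + 900.000) = 30.1
  → nearest: 3 (30.1)
Q2 at (8, 6):
  1: √((19)² + (9)²) = √(361.000 + 81.000) = 21.0
  2: √((1)² + (10)²) = √(1.000 + 100.000) = 10.0
  3: √((5)² + (0)²) = √(25.000 + 0.000) = 5.0
  → nearest: 3 (5.0)
Q3 at (-29, -25):
  1: √((56)² + (40)²) = √(3136.000 + 1600.000) = 68.8
  2: √((38)² + (41)²) = √(1444.000 + 1681.000) = 55.9
  3: √((42)² + (31)²) = √(1764.000 + 961.000) = 52.2
  → nearest: 3 (52.2)
Q4 at (27, 6):
  1: √((0)² + (9)²) = √(0.000 + 81.000) = 9.0
  2: √((-18)² + (10)²) = √(324.000 + 100.000) = 20.6
  3: √((-14)² + (0)²) = √(196.000 + 0.000) = 14.0
  → nearest: 1 (9.0)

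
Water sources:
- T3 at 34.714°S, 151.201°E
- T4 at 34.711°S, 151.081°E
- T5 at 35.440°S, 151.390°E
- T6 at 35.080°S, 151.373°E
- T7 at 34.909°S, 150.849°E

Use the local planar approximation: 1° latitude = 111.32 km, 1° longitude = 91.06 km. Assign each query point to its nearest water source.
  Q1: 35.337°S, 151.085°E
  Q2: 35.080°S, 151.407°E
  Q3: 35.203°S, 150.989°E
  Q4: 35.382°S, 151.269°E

Q1 at 35.337°S, 151.085°E:
  T3: 70.152 km
  T4: 69.687 km
  T5: 30.047 km
  T6: 38.810 km
  T7: 52.267 km
  → nearest: T5 (30.047 km)
Q2 at 35.080°S, 151.407°E:
  T3: 44.854 km
  T4: 50.681 km
  T5: 40.105 km
  T6: 3.096 km
  T7: 54.260 km
  → nearest: T6 (3.096 km)
Q3 at 35.203°S, 150.989°E:
  T3: 57.757 km
  T4: 55.406 km
  T5: 45.049 km
  T6: 37.552 km
  T7: 35.123 km
  → nearest: T7 (35.123 km)
Q4 at 35.382°S, 151.269°E:
  T3: 74.619 km
  T4: 76.632 km
  T5: 12.771 km
  T6: 34.927 km
  T7: 65.078 km
  → nearest: T5 (12.771 km)

Q1→T5; Q2→T6; Q3→T7; Q4→T5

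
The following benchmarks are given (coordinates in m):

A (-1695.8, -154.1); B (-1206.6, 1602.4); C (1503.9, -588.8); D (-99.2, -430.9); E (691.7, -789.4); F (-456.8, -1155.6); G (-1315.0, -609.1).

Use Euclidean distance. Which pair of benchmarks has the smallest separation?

Pairwise distances:
A–B: √((489.2)² + (1756.5)²) = √(239316.640 + 3085292.250) = 1823.4 m
A–C: √((3199.7)² + (-434.7)²) = √(10238080.090 + 188964.090) = 3229.1 m
A–D: √((1596.6)² + (-276.8)²) = √(2549131.560 + 76618.240) = 1620.4 m
A–E: √((2387.5)² + (-635.3)²) = √(5700156.250 + 403606.090) = 2470.6 m
A–F: √((1239.0)² + (-1001.5)²) = √(1535121.000 + 1003002.250) = 1593.1 m
A–G: √((380.8)² + (-455.0)²) = √(145008.640 + 207025.000) = 593.3 m
B–C: √((2710.5)² + (-2191.2)²) = √(7346810.250 + 4801357.440) = 3485.4 m
B–D: √((1107.4)² + (-2033.3)²) = √(1226334.760 + 4134308.890) = 2315.3 m
B–E: √((1898.3)² + (-2391.8)²) = √(3603542.890 + 5720707.240) = 3053.6 m
B–F: √((749.8)² + (-2758.0)²) = √(562200.040 + 7606564.000) = 2858.1 m
B–G: √((-108.4)² + (-2211.5)²) = √(11750.560 + 4890732.250) = 2214.2 m
C–D: √((-1603.1)² + (157.9)²) = √(2569929.610 + 24932.410) = 1610.9 m
C–E: √((-812.2)² + (-200.6)²) = √(659668.840 + 40240.360) = 836.6 m
C–F: √((-1960.7)² + (-566.8)²) = √(3844344.490 + 321262.240) = 2041.0 m
C–G: √((-2818.9)² + (-20.3)²) = √(7946197.210 + 412.090) = 2819.0 m
D–E: √((790.9)² + (-358.5)²) = √(625522.810 + 128522.250) = 868.4 m
D–F: √((-357.6)² + (-724.7)²) = √(127877.760 + 525190.090) = 808.1 m
D–G: √((-1215.8)² + (-178.2)²) = √(1478169.640 + 31755.240) = 1228.8 m
E–F: √((-1148.5)² + (-366.2)²) = √(1319052.250 + 134102.440) = 1205.5 m
E–G: √((-2006.7)² + (180.3)²) = √(4026844.890 + 32508.090) = 2014.8 m
F–G: √((-858.2)² + (546.5)²) = √(736507.240 + 298662.250) = 1017.4 m
Closest pair: A–G at 593.3 m.

A and G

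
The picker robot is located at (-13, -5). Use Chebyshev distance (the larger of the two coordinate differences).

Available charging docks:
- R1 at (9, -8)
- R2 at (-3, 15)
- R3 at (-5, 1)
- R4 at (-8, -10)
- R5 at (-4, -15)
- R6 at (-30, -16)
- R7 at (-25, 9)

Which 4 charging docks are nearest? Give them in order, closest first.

Distances from (-13, -5):
R1: max(|22|, |-3|) = 22
R2: max(|10|, |20|) = 20
R3: max(|8|, |6|) = 8
R4: max(|5|, |-5|) = 5
R5: max(|9|, |-10|) = 10
R6: max(|-17|, |-11|) = 17
R7: max(|-12|, |14|) = 14
Sorted: R4 (5) < R3 (8) < R5 (10) < R7 (14) < R6 (17) < R2 (20) < …

R4, R3, R5, R7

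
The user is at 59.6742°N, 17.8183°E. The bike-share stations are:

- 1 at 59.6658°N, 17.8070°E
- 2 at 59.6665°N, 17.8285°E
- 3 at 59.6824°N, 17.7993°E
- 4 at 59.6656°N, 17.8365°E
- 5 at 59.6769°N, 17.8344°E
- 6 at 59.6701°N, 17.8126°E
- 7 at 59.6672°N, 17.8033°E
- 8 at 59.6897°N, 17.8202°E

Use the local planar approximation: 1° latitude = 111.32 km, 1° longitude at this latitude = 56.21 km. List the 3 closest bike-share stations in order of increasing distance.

6, 5, 2

Distances from 59.6742°N, 17.8183°E:
1: 1.1304 km
2: 1.0312 km
3: 1.4049 km
4: 1.4011 km
5: 0.9536 km
6: 0.5576 km
7: 1.1481 km
8: 1.7288 km
Sorted: 6 (0.5576 km) < 5 (0.9536 km) < 2 (1.0312 km) < 1 (1.1304 km) < 7 (1.1481 km) < …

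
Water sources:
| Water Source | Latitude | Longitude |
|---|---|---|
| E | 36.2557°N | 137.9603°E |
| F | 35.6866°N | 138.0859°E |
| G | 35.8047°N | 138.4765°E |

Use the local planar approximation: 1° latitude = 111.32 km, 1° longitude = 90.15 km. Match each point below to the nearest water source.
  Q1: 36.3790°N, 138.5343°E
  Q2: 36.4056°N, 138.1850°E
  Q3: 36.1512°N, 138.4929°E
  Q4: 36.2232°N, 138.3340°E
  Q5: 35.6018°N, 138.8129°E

Q1→E; Q2→E; Q3→G; Q4→E; Q5→G

Q1 at 36.3790°N, 138.5343°E:
  E: √((-0.1233·111.32)² + (-0.5740·90.15)²) = √(188.396378 + 2677.658865) = 53.5356 km
  F: √((-0.6924·111.32)² + (-0.4484·90.15)²) = √(5941.013151 + 1634.039949) = 87.0348 km
  G: √((-0.5743·111.32)² + (-0.0578·90.15)²) = √(4087.182479 + 27.151082) = 64.1431 km
  → nearest: E (53.5356 km)
Q2 at 36.4056°N, 138.1850°E:
  E: √((-0.1499·111.32)² + (-0.2247·90.15)²) = √(278.451564 + 410.334097) = 26.2447 km
  F: √((-0.7190·111.32)² + (-0.0991·90.15)²) = √(6406.254327 + 79.813944) = 80.5361 km
  G: √((-0.6009·111.32)² + (0.2915·90.15)²) = √(4474.564815 + 690.571388) = 71.8689 km
  → nearest: E (26.2447 km)
Q3 at 36.1512°N, 138.4929°E:
  E: √((0.1045·111.32)² + (-0.5326·90.15)²) = √(135.325293 + 2305.333633) = 49.4030 km
  F: √((-0.4646·111.32)² + (-0.4070·90.15)²) = √(2674.883096 + 1346.233150) = 63.4123 km
  G: √((-0.3465·111.32)² + (-0.0164·90.15)²) = √(1487.828499 + 2.185844) = 38.6007 km
  → nearest: G (38.6007 km)
Q4 at 36.2232°N, 138.3340°E:
  E: √((0.0325·111.32)² + (-0.3737·90.15)²) = √(13.089200 + 1134.952427) = 33.8828 km
  F: √((-0.5366·111.32)² + (-0.2481·90.15)²) = √(3568.188030 + 500.247573) = 63.7843 km
  G: √((-0.4185·111.32)² + (0.1425·90.15)²) = √(2170.387702 + 165.029351) = 48.3262 km
  → nearest: E (33.8828 km)
Q5 at 35.6018°N, 138.8129°E:
  E: √((0.6539·111.32)² + (-0.8526·90.15)²) = √(5298.696810 + 5907.750134) = 105.8605 km
  F: √((0.0848·111.32)² + (-0.7270·90.15)²) = √(89.112392 + 4295.367075) = 66.2154 km
  G: √((0.2029·111.32)² + (-0.3364·90.15)²) = √(510.164799 + 919.694176) = 37.8135 km
  → nearest: G (37.8135 km)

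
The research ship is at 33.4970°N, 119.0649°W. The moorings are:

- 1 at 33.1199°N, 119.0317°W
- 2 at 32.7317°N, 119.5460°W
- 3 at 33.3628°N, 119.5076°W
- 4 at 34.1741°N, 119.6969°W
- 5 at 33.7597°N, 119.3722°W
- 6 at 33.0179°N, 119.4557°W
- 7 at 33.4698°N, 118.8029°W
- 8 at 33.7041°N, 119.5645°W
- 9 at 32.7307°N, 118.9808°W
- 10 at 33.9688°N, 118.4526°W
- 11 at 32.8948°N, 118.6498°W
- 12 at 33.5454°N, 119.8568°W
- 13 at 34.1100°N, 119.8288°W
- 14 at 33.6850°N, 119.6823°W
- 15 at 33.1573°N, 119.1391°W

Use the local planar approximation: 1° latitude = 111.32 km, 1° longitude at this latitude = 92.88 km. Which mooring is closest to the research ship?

7

Distances from 33.4970°N, 119.0649°W:
1: √((-0.3771·111.32)² + (0.0332·92.88)²) = √(1762.217299 + 9.508688) = 42.0919 km
2: √((-0.7653·111.32)² + (-0.4811·92.88)²) = √(7257.880645 + 1996.710617) = 96.2008 km
3: √((-0.1342·111.32)² + (-0.4427·92.88)²) = √(223.178023 + 1690.687950) = 43.7478 km
4: √((0.6771·111.32)² + (-0.6320·92.88)²) = √(5681.356254 + 3445.708784) = 95.5357 km
5: √((0.2627·111.32)² + (-0.3073·92.88)²) = √(855.197733 + 814.647134) = 40.8637 km
6: √((-0.4791·111.32)² + (-0.3908·92.88)²) = √(2844.452836 + 1317.508797) = 64.5133 km
7: √((-0.0272·111.32)² + (0.2620·92.88)²) = √(9.168203 + 592.170810) = 24.5222 km
8: √((0.2071·111.32)² + (-0.4996·92.88)²) = √(531.504068 + 2153.224303) = 51.8144 km
9: √((-0.7663·111.32)² + (0.0841·92.88)²) = √(7276.860450 + 61.014970) = 85.6614 km
10: √((0.4718·111.32)² + (0.6123·92.88)²) = √(2758.431912 + 3234.245126) = 77.4124 km
11: √((-0.6022·111.32)² + (0.4151·92.88)²) = √(4493.946498 + 1486.448545) = 77.3330 km
12: √((0.0484·111.32)² + (-0.7919·92.88)²) = √(29.029337 + 5409.848454) = 73.7487 km
13: √((0.6130·111.32)² + (-0.7639·92.88)²) = √(4656.582958 + 5034.048942) = 98.4410 km
14: √((0.1880·111.32)² + (-0.6174·92.88)²) = √(437.987881 + 3288.347181) = 61.0437 km
15: √((-0.3397·111.32)² + (-0.0742·92.88)²) = √(1430.004780 + 47.495474) = 38.4383 km
Minimum: 7 at 24.5222 km.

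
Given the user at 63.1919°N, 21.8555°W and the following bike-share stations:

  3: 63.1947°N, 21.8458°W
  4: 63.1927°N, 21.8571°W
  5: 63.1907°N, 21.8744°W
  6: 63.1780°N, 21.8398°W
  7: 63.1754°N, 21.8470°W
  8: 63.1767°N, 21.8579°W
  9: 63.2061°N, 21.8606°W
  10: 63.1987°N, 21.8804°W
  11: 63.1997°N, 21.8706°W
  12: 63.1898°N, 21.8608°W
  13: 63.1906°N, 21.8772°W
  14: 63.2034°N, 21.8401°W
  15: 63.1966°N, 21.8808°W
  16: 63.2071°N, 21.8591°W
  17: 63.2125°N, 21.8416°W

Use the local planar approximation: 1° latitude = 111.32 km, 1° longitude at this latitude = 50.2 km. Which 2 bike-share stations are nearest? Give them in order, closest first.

Distances from 63.1919°N, 21.8555°W:
3: √((0.0028·111.32)² + (0.0097·50.2)²) = √(0.097154 + 0.237111) = 0.5782 km
4: √((0.0008·111.32)² + (-0.0016·50.2)²) = √(0.007931 + 0.006451) = 0.1199 km
5: √((-0.0012·111.32)² + (-0.0189·50.2)²) = √(0.017845 + 0.900183) = 0.9581 km
6: √((-0.0139·111.32)² + (0.0157·50.2)²) = √(2.394286 + 0.621165) = 1.7365 km
7: √((-0.0165·111.32)² + (0.0085·50.2)²) = √(3.373761 + 0.182073) = 1.8857 km
8: √((-0.0152·111.32)² + (-0.0024·50.2)²) = √(2.863081 + 0.014515) = 1.6963 km
9: √((0.0142·111.32)² + (-0.0051·50.2)²) = √(2.498752 + 0.065546) = 1.6013 km
10: √((0.0068·111.32)² + (-0.0249·50.2)²) = √(0.573013 + 1.562450) = 1.4613 km
11: √((0.0078·111.32)² + (-0.0151·50.2)²) = √(0.753938 + 0.574594) = 1.1526 km
12: √((-0.0021·111.32)² + (-0.0053·50.2)²) = √(0.054649 + 0.070788) = 0.3542 km
13: √((-0.0013·111.32)² + (-0.0217·50.2)²) = √(0.020943 + 1.186662) = 1.0989 km
14: √((0.0115·111.32)² + (0.0154·50.2)²) = √(1.638861 + 0.597653) = 1.4955 km
15: √((0.0047·111.32)² + (-0.0253·50.2)²) = √(0.273742 + 1.613052) = 1.3736 km
16: √((0.0152·111.32)² + (-0.0036·50.2)²) = √(2.863081 + 0.032660) = 1.7017 km
17: √((0.0206·111.32)² + (0.0139·50.2)²) = √(5.258730 + 0.486897) = 2.3970 km
Sorted: 4 (0.1199 km) < 12 (0.3542 km) < 3 (0.5782 km) < 5 (0.9581 km) < …

4, 12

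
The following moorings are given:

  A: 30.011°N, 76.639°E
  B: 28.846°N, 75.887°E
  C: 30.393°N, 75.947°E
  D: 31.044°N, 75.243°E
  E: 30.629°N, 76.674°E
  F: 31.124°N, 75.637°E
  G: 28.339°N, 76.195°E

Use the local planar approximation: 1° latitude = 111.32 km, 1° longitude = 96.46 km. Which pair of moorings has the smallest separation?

Pairwise distances:
D–F: √((0.080·111.32)² + (0.394·96.46)²) = √(79.30971 + 1444.39827) = 39.035 km
B–G: √((-0.507·111.32)² + (0.308·96.46)²) = √(3185.38781 + 882.66509) = 63.781 km
A–E: √((0.618·111.32)² + (0.035·96.46)²) = √(4732.85659 + 11.39805) = 68.879 km
C–E: √((0.236·111.32)² + (0.727·96.46)²) = √(690.19276 + 4917.71478) = 74.886 km
A–C: √((0.382·111.32)² + (-0.692·96.46)²) = √(1808.31099 + 4455.60522) = 79.145 km
C–F: √((0.731·111.32)² + (-0.310·96.46)²) = √(6621.87761 + 894.16549) = 86.695 km
C–D: √((0.651·111.32)² + (-0.704·96.46)²) = √(5251.80234 + 4611.47473) = 99.314 km
E–F: √((0.495·111.32)² + (-1.037·96.46)²) = √(3036.38469 + 10005.80484) = 114.202 km
D–E: √((-0.415·111.32)² + (1.431·96.46)²) = √(2134.23672 + 19053.45693) = 145.560 km
A–B: √((-1.165·111.32)² + (-0.752·96.46)²) = √(16818.92547 + 5261.74984) = 148.596 km
A–F: √((1.113·111.32)² + (-1.002·96.46)²) = √(15351.00185 + 9341.78694) = 157.139 km
B–C: √((1.547·111.32)² + (0.060·96.46)²) = √(29656.98672 + 33.49631) = 172.309 km
A–D: √((1.033·111.32)² + (-1.396·96.46)²) = √(13223.51884 + 18132.82005) = 177.077 km
A–G: √((-1.672·111.32)² + (-0.444·96.46)²) = √(34643.27502 + 1834.25814) = 190.991 km
B–E: √((1.783·111.32)² + (0.787·96.46)²) = √(39395.72359 + 5762.93843) = 212.506 km
C–G: √((-2.054·111.32)² + (0.248·96.46)²) = √(52281.40785 + 572.26591) = 229.899 km
B–D: √((2.198·111.32)² + (-0.644·96.46)²) = √(59868.96793 + 3858.92422) = 252.444 km
B–F: √((2.278·111.32)² + (-0.250·96.46)²) = √(64306.34628 + 581.53322) = 254.731 km
E–G: √((-2.290·111.32)² + (-0.479·96.46)²) = √(64985.63396 + 2134.84103) = 259.076 km
F–G: √((-2.785·111.32)² + (0.558·96.46)²) = √(96116.24469 + 2897.09618) = 314.664 km
D–G: √((-2.705·111.32)² + (0.952·96.46)²) = √(90673.61574 + 8432.73421) = 314.812 km
Closest pair: D–F at 39.035 km.

D and F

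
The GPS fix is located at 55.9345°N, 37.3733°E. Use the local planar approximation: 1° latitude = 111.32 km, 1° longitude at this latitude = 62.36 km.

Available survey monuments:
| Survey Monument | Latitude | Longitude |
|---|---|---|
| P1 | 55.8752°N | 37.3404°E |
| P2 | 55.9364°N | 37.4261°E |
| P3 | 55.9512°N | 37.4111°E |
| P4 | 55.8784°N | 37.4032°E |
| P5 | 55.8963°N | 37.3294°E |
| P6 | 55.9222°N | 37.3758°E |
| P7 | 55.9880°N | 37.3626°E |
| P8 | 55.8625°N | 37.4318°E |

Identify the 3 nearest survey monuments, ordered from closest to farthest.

Distances from 55.9345°N, 37.3733°E:
P1: √((-0.0593·111.32)² + (-0.0329·62.36)²) = √(43.576845 + 4.209243) = 6.9127 km
P2: √((0.0019·111.32)² + (0.0528·62.36)²) = √(0.044736 + 10.841267) = 3.2994 km
P3: √((0.0167·111.32)² + (0.0378·62.36)²) = √(3.456045 + 5.556430) = 3.0021 km
P4: √((-0.0561·111.32)² + (0.0299·62.36)²) = √(39.000674 + 3.476599) = 6.5175 km
P5: √((-0.0382·111.32)² + (-0.0439·62.36)²) = √(18.083110 + 7.494476) = 5.0574 km
P6: √((-0.0123·111.32)² + (0.0025·62.36)²) = √(1.874807 + 0.024305) = 1.3781 km
P7: √((0.0535·111.32)² + (-0.0107·62.36)²) = √(35.469410 + 0.445225) = 5.9929 km
P8: √((-0.0720·111.32)² + (0.0585·62.36)²) = √(64.240866 + 13.308342) = 8.8062 km
Sorted: P6 (1.3781 km) < P3 (3.0021 km) < P2 (3.2994 km) < P5 (5.0574 km) < P7 (5.9929 km) < …

P6, P3, P2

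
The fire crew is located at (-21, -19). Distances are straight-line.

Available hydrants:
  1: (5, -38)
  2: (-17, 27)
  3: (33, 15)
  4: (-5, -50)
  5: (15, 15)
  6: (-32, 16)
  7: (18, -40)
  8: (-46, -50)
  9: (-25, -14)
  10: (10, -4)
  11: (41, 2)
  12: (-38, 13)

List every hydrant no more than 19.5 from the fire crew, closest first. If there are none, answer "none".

9

Distances from (-21, -19):
1: √((26)² + (-19)²) = √(676.000 + 361.000) = 32.2
2: √((4)² + (46)²) = √(16.000 + 2116.000) = 46.2
3: √((54)² + (34)²) = √(2916.000 + 1156.000) = 63.8
4: √((16)² + (-31)²) = √(256.000 + 961.000) = 34.9
5: √((36)² + (34)²) = √(1296.000 + 1156.000) = 49.5
6: √((-11)² + (35)²) = √(121.000 + 1225.000) = 36.7
7: √((39)² + (-21)²) = √(1521.000 + 441.000) = 44.3
8: √((-25)² + (-31)²) = √(625.000 + 961.000) = 39.8
9: √((-4)² + (5)²) = √(16.000 + 25.000) = 6.4
10: √((31)² + (15)²) = √(961.000 + 225.000) = 34.4
11: √((62)² + (21)²) = √(3844.000 + 441.000) = 65.5
12: √((-17)² + (32)²) = √(289.000 + 1024.000) = 36.2
Threshold 19.5: 9 (6.4) is within range.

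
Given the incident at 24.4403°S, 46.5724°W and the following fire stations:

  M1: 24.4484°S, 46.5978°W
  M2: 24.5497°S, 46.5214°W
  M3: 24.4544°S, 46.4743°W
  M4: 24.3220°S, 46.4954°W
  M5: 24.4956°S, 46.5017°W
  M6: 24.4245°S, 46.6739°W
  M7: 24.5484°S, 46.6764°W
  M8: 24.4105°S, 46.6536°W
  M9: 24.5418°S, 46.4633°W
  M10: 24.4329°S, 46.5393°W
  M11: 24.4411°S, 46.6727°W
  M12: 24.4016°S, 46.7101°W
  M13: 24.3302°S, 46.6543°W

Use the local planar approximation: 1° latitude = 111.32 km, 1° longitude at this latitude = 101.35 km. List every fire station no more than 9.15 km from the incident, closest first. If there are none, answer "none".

Distances from 24.4403°S, 46.5724°W:
M1: √((-0.0081·111.32)² + (-0.0254·101.35)²) = √(0.813048 + 6.626969) = 2.7276 km
M2: √((-0.1094·111.32)² + (0.0510·101.35)²) = √(148.313621 + 26.717010) = 13.2299 km
M3: √((-0.0141·111.32)² + (0.0981·101.35)²) = √(2.463682 + 98.852014) = 10.0656 km
M4: √((0.1183·111.32)² + (0.0770·101.35)²) = √(173.426670 + 60.901636) = 15.3078 km
M5: √((-0.0553·111.32)² + (0.0707·101.35)²) = √(37.896287 + 51.343602) = 9.4467 km
M6: √((0.0158·111.32)² + (-0.1015·101.35)²) = √(3.093574 + 105.822883) = 10.4363 km
M7: √((-0.1081·111.32)² + (-0.1040·101.35)²) = √(144.809743 + 111.100032) = 15.9972 km
M8: √((0.0298·111.32)² + (-0.0812·101.35)²) = √(11.004718 + 67.726645) = 8.8731 km
M9: √((-0.1015·111.32)² + (0.1091·101.35)²) = √(127.666949 + 122.263552) = 15.8092 km
M10: √((0.0074·111.32)² + (0.0331·101.35)²) = √(0.678594 + 11.253911) = 3.4543 km
M11: √((-0.0008·111.32)² + (-0.1003·101.35)²) = √(0.007931 + 103.335459) = 10.1658 km
M12: √((0.0387·111.32)² + (-0.1377·101.35)²) = √(18.559588 + 194.767005) = 14.6057 km
M13: √((0.1101·111.32)² + (-0.0819·101.35)²) = √(150.217674 + 68.899379) = 14.8026 km
Threshold 9.15 km: M1 (2.7276 km), M10 (3.4543 km), M8 (8.8731 km) are within range.

M1, M10, M8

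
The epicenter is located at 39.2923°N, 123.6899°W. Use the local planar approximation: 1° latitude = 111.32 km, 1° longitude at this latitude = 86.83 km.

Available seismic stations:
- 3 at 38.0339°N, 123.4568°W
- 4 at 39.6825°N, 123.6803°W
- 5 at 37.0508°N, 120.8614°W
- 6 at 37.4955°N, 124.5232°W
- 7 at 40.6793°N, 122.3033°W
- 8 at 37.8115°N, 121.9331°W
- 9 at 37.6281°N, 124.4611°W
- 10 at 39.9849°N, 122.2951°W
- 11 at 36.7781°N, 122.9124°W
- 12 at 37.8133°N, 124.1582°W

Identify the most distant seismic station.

Distances from 39.2923°N, 123.6899°W:
3: √((-1.2584·111.32)² + (0.2331·86.83)²) = √(19623.831880 + 409.660555) = 141.5397 km
4: √((0.3902·111.32)² + (0.0096·86.83)²) = √(1886.778529 + 0.694836) = 43.4451 km
5: √((-2.2415·111.32)² + (2.8285·86.83)²) = √(62262.116785 + 60318.699338) = 350.1154 km
6: √((-1.7968·111.32)² + (-0.8333·86.83)²) = √(40007.910791 + 5235.309553) = 212.7045 km
7: √((1.3870·111.32)² + (1.3866·86.83)²) = √(23839.619393 + 14495.793505) = 195.7943 km
8: √((-1.4808·111.32)² + (1.7568·86.83)²) = √(27173.101237 + 23269.349764) = 224.5940 km
9: √((-1.6642·111.32)² + (-0.7712·86.83)²) = √(34320.802228 + 4484.083011) = 196.9896 km
10: √((0.6926·111.32)² + (1.3948·86.83)²) = √(5944.445774 + 14667.749335) = 143.5695 km
11: √((-2.5142·111.32)² + (0.7775·86.83)²) = √(78333.230862 + 4557.643982) = 287.9078 km
12: √((-1.4790·111.32)² + (-0.4683·86.83)²) = √(27107.080364 + 1653.438012) = 169.5893 km
Maximum: 5 at 350.1154 km.

5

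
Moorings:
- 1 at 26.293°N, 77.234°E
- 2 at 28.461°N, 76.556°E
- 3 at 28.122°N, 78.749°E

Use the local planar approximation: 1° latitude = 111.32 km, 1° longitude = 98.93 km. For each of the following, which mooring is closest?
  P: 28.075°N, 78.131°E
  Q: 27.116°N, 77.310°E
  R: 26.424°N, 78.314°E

P→3; Q→1; R→1

P at 28.075°N, 78.131°E:
  1: 217.316 km
  2: 161.631 km
  3: 61.362 km
  → nearest: 3 (61.362 km)
Q at 27.116°N, 77.310°E:
  1: 91.924 km
  2: 167.278 km
  3: 181.129 km
  → nearest: 1 (91.924 km)
R at 26.424°N, 78.314°E:
  1: 107.835 km
  2: 285.775 km
  3: 193.858 km
  → nearest: 1 (107.835 km)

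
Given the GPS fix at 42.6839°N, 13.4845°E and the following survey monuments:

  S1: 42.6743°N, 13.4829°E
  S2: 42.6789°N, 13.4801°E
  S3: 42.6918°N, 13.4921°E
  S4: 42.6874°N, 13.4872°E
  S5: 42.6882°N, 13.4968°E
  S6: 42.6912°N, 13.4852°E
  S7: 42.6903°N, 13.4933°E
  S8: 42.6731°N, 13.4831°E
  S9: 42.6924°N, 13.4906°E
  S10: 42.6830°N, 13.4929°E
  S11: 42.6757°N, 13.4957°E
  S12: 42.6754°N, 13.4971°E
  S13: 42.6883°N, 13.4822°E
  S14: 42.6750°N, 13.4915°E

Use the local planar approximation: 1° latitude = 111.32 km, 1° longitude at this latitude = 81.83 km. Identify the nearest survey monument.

S4

Distances from 42.6839°N, 13.4845°E:
S1: √((-0.0096·111.32)² + (-0.0016·81.83)²) = √(1.142060 + 0.017142) = 1.0767 km
S2: √((-0.0050·111.32)² + (-0.0044·81.83)²) = √(0.309804 + 0.129637) = 0.6629 km
S3: √((0.0079·111.32)² + (0.0076·81.83)²) = √(0.773394 + 0.386770) = 1.0771 km
S4: √((0.0035·111.32)² + (0.0027·81.83)²) = √(0.151804 + 0.048815) = 0.4479 km
S5: √((0.0043·111.32)² + (0.0123·81.83)²) = √(0.229131 + 1.013060) = 1.1145 km
S6: √((0.0073·111.32)² + (0.0007·81.83)²) = √(0.660377 + 0.003281) = 0.8147 km
S7: √((0.0064·111.32)² + (0.0088·81.83)²) = √(0.507582 + 0.518550) = 1.0130 km
S8: √((-0.0108·111.32)² + (-0.0014·81.83)²) = √(1.445419 + 0.013124) = 1.2077 km
S9: √((0.0085·111.32)² + (0.0061·81.83)²) = √(0.895332 + 0.249164) = 1.0698 km
S10: √((-0.0009·111.32)² + (0.0084·81.83)²) = √(0.010038 + 0.472480) = 0.6946 km
S11: √((-0.0082·111.32)² + (0.0112·81.83)²) = √(0.833248 + 0.839965) = 1.2935 km
S12: √((-0.0085·111.32)² + (0.0126·81.83)²) = √(0.895332 + 1.063081) = 1.3994 km
S13: √((0.0044·111.32)² + (-0.0023·81.83)²) = √(0.239912 + 0.035423) = 0.5247 km
S14: √((-0.0089·111.32)² + (0.0070·81.83)²) = √(0.981582 + 0.328111) = 1.1444 km
Minimum: S4 at 0.4479 km.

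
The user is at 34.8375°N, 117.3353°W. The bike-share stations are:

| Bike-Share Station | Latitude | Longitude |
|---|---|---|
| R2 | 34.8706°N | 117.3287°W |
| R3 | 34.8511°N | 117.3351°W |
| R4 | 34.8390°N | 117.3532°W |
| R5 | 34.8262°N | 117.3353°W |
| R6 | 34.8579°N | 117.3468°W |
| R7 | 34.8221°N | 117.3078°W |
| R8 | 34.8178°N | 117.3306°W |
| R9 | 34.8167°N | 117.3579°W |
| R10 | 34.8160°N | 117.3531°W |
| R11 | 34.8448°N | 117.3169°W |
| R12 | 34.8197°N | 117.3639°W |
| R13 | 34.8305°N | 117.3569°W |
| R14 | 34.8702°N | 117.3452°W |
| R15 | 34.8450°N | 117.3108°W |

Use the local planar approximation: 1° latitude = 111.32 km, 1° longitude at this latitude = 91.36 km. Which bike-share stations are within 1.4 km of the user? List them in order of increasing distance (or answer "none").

R5

Distances from 34.8375°N, 117.3353°W:
R2: 3.7337 km
R3: 1.5141 km
R4: 1.6438 km
R5: 1.2579 km
R6: 2.5022 km
R7: 3.0416 km
R8: 2.2346 km
R9: 3.1023 km
R10: 2.8936 km
R11: 1.8671 km
R12: 3.2793 km
R13: 2.1217 km
R14: 3.7508 km
R15: 2.3890 km
Threshold 1.4 km: R5 (1.2579 km) is within range.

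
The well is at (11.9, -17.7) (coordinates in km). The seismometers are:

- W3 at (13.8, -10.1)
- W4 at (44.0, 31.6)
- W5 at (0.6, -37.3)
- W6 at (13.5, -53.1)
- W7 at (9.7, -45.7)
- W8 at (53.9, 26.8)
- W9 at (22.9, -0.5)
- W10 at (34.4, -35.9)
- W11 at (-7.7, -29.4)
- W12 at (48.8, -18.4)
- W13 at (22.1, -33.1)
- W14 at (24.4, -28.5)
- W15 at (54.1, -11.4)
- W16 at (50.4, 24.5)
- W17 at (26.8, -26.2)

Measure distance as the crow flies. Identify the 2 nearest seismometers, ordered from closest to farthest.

W3, W14

Distances from (11.9, -17.7):
W3: √((1.9)² + (7.6)²) = √(3.610 + 57.760) = 7.8 km
W4: √((32.1)² + (49.3)²) = √(1030.410 + 2430.490) = 58.8 km
W5: √((-11.3)² + (-19.6)²) = √(127.690 + 384.160) = 22.6 km
W6: √((1.6)² + (-35.4)²) = √(2.560 + 1253.160) = 35.4 km
W7: √((-2.2)² + (-28.0)²) = √(4.840 + 784.000) = 28.1 km
W8: √((42.0)² + (44.5)²) = √(1764.000 + 1980.250) = 61.2 km
W9: √((11.0)² + (17.2)²) = √(121.000 + 295.840) = 20.4 km
W10: √((22.5)² + (-18.2)²) = √(506.250 + 331.240) = 28.9 km
W11: √((-19.6)² + (-11.7)²) = √(384.160 + 136.890) = 22.8 km
W12: √((36.9)² + (-0.7)²) = √(1361.610 + 0.490) = 36.9 km
W13: √((10.2)² + (-15.4)²) = √(104.040 + 237.160) = 18.5 km
W14: √((12.5)² + (-10.8)²) = √(156.250 + 116.640) = 16.5 km
W15: √((42.2)² + (6.3)²) = √(1780.840 + 39.690) = 42.7 km
W16: √((38.5)² + (42.2)²) = √(1482.250 + 1780.840) = 57.1 km
W17: √((14.9)² + (-8.5)²) = √(222.010 + 72.250) = 17.2 km
Sorted: W3 (7.8 km) < W14 (16.5 km) < W17 (17.2 km) < W13 (18.5 km) < …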